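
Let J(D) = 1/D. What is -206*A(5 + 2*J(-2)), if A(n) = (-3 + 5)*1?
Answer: -412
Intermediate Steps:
J(D) = 1/D
A(n) = 2 (A(n) = 2*1 = 2)
-206*A(5 + 2*J(-2)) = -206*2 = -412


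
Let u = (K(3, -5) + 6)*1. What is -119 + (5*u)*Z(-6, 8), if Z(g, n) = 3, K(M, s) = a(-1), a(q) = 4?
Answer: 31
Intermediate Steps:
K(M, s) = 4
u = 10 (u = (4 + 6)*1 = 10*1 = 10)
-119 + (5*u)*Z(-6, 8) = -119 + (5*10)*3 = -119 + 50*3 = -119 + 150 = 31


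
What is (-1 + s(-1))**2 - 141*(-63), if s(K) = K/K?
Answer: 8883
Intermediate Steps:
s(K) = 1
(-1 + s(-1))**2 - 141*(-63) = (-1 + 1)**2 - 141*(-63) = 0**2 + 8883 = 0 + 8883 = 8883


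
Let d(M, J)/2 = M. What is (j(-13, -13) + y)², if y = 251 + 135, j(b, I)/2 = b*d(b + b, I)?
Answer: 3020644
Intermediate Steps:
d(M, J) = 2*M
j(b, I) = 8*b² (j(b, I) = 2*(b*(2*(b + b))) = 2*(b*(2*(2*b))) = 2*(b*(4*b)) = 2*(4*b²) = 8*b²)
y = 386
(j(-13, -13) + y)² = (8*(-13)² + 386)² = (8*169 + 386)² = (1352 + 386)² = 1738² = 3020644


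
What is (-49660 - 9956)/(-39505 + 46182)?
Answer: -59616/6677 ≈ -8.9286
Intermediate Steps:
(-49660 - 9956)/(-39505 + 46182) = -59616/6677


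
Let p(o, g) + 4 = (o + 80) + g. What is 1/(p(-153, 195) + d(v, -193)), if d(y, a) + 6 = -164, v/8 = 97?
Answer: -1/52 ≈ -0.019231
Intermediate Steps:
v = 776 (v = 8*97 = 776)
d(y, a) = -170 (d(y, a) = -6 - 164 = -170)
p(o, g) = 76 + g + o (p(o, g) = -4 + ((o + 80) + g) = -4 + ((80 + o) + g) = -4 + (80 + g + o) = 76 + g + o)
1/(p(-153, 195) + d(v, -193)) = 1/((76 + 195 - 153) - 170) = 1/(118 - 170) = 1/(-52) = -1/52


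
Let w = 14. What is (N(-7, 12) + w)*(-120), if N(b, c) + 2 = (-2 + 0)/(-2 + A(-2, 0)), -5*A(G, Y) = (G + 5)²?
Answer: -28560/19 ≈ -1503.2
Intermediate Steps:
A(G, Y) = -(5 + G)²/5 (A(G, Y) = -(G + 5)²/5 = -(5 + G)²/5)
N(b, c) = -28/19 (N(b, c) = -2 + (-2 + 0)/(-2 - (5 - 2)²/5) = -2 - 2/(-2 - ⅕*3²) = -2 - 2/(-2 - ⅕*9) = -2 - 2/(-2 - 9/5) = -2 - 2/(-19/5) = -2 - 2*(-5/19) = -2 + 10/19 = -28/19)
(N(-7, 12) + w)*(-120) = (-28/19 + 14)*(-120) = (238/19)*(-120) = -28560/19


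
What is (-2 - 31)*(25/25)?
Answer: -33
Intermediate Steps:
(-2 - 31)*(25/25) = -825/25 = -33*1 = -33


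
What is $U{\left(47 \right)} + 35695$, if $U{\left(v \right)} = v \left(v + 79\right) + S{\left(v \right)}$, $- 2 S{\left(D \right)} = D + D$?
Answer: $41570$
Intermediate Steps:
$S{\left(D \right)} = - D$ ($S{\left(D \right)} = - \frac{D + D}{2} = - \frac{2 D}{2} = - D$)
$U{\left(v \right)} = - v + v \left(79 + v\right)$ ($U{\left(v \right)} = v \left(v + 79\right) - v = v \left(79 + v\right) - v = - v + v \left(79 + v\right)$)
$U{\left(47 \right)} + 35695 = 47 \left(78 + 47\right) + 35695 = 47 \cdot 125 + 35695 = 5875 + 35695 = 41570$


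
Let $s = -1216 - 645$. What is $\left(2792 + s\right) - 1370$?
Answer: $-439$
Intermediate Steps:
$s = -1861$ ($s = -1216 - 645 = -1861$)
$\left(2792 + s\right) - 1370 = \left(2792 - 1861\right) - 1370 = 931 - 1370 = -439$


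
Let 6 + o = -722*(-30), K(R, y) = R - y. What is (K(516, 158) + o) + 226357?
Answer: 248369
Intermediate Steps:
o = 21654 (o = -6 - 722*(-30) = -6 + 21660 = 21654)
(K(516, 158) + o) + 226357 = ((516 - 1*158) + 21654) + 226357 = ((516 - 158) + 21654) + 226357 = (358 + 21654) + 226357 = 22012 + 226357 = 248369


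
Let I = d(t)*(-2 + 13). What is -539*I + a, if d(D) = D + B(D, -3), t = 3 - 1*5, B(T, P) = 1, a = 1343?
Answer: 7272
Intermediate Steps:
t = -2 (t = 3 - 5 = -2)
d(D) = 1 + D (d(D) = D + 1 = 1 + D)
I = -11 (I = (1 - 2)*(-2 + 13) = -1*11 = -11)
-539*I + a = -539*(-11) + 1343 = 5929 + 1343 = 7272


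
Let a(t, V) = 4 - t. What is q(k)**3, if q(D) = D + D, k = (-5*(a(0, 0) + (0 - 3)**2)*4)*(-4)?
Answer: 8998912000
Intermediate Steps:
k = 1040 (k = (-5*((4 - 1*0) + (0 - 3)**2)*4)*(-4) = (-5*((4 + 0) + (-3)**2)*4)*(-4) = (-5*(4 + 9)*4)*(-4) = (-5*13*4)*(-4) = -65*4*(-4) = -260*(-4) = 1040)
q(D) = 2*D
q(k)**3 = (2*1040)**3 = 2080**3 = 8998912000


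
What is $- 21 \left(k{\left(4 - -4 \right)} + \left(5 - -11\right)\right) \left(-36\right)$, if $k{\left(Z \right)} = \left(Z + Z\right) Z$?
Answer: $108864$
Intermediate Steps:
$k{\left(Z \right)} = 2 Z^{2}$ ($k{\left(Z \right)} = 2 Z Z = 2 Z^{2}$)
$- 21 \left(k{\left(4 - -4 \right)} + \left(5 - -11\right)\right) \left(-36\right) = - 21 \left(2 \left(4 - -4\right)^{2} + \left(5 - -11\right)\right) \left(-36\right) = - 21 \left(2 \left(4 + 4\right)^{2} + \left(5 + 11\right)\right) \left(-36\right) = - 21 \left(2 \cdot 8^{2} + 16\right) \left(-36\right) = - 21 \left(2 \cdot 64 + 16\right) \left(-36\right) = - 21 \left(128 + 16\right) \left(-36\right) = \left(-21\right) 144 \left(-36\right) = \left(-3024\right) \left(-36\right) = 108864$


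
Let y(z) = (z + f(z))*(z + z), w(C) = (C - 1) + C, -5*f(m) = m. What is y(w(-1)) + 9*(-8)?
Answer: -288/5 ≈ -57.600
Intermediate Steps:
f(m) = -m/5
w(C) = -1 + 2*C (w(C) = (-1 + C) + C = -1 + 2*C)
y(z) = 8*z**2/5 (y(z) = (z - z/5)*(z + z) = (4*z/5)*(2*z) = 8*z**2/5)
y(w(-1)) + 9*(-8) = 8*(-1 + 2*(-1))**2/5 + 9*(-8) = 8*(-1 - 2)**2/5 - 72 = (8/5)*(-3)**2 - 72 = (8/5)*9 - 72 = 72/5 - 72 = -288/5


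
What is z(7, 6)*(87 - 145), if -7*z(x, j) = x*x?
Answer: 406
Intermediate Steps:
z(x, j) = -x**2/7 (z(x, j) = -x*x/7 = -x**2/7)
z(7, 6)*(87 - 145) = (-1/7*7**2)*(87 - 145) = -1/7*49*(-58) = -7*(-58) = 406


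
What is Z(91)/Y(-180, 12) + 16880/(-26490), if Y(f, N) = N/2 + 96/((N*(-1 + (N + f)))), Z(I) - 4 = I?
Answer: 40831567/2664894 ≈ 15.322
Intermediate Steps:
Z(I) = 4 + I
Y(f, N) = N/2 + 96/(N*(-1 + N + f)) (Y(f, N) = N*(½) + 96/((N*(-1 + N + f))) = N/2 + 96*(1/(N*(-1 + N + f))) = N/2 + 96/(N*(-1 + N + f)))
Z(91)/Y(-180, 12) + 16880/(-26490) = (4 + 91)/(((½)*(192 + 12³ - 1*12² - 180*12²)/(12*(-1 + 12 - 180)))) + 16880/(-26490) = 95/(((½)*(1/12)*(192 + 1728 - 1*144 - 180*144)/(-169))) + 16880*(-1/26490) = 95/(((½)*(1/12)*(-1/169)*(192 + 1728 - 144 - 25920))) - 1688/2649 = 95/(((½)*(1/12)*(-1/169)*(-24144))) - 1688/2649 = 95/(1006/169) - 1688/2649 = 95*(169/1006) - 1688/2649 = 16055/1006 - 1688/2649 = 40831567/2664894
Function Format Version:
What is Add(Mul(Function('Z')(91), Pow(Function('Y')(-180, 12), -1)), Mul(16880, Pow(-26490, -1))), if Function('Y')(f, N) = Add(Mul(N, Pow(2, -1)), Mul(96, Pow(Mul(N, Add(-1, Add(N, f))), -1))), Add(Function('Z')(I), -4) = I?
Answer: Rational(40831567, 2664894) ≈ 15.322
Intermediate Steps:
Function('Z')(I) = Add(4, I)
Function('Y')(f, N) = Add(Mul(Rational(1, 2), N), Mul(96, Pow(N, -1), Pow(Add(-1, N, f), -1))) (Function('Y')(f, N) = Add(Mul(N, Rational(1, 2)), Mul(96, Pow(Mul(N, Add(-1, N, f)), -1))) = Add(Mul(Rational(1, 2), N), Mul(96, Mul(Pow(N, -1), Pow(Add(-1, N, f), -1)))) = Add(Mul(Rational(1, 2), N), Mul(96, Pow(N, -1), Pow(Add(-1, N, f), -1))))
Add(Mul(Function('Z')(91), Pow(Function('Y')(-180, 12), -1)), Mul(16880, Pow(-26490, -1))) = Add(Mul(Add(4, 91), Pow(Mul(Rational(1, 2), Pow(12, -1), Pow(Add(-1, 12, -180), -1), Add(192, Pow(12, 3), Mul(-1, Pow(12, 2)), Mul(-180, Pow(12, 2)))), -1)), Mul(16880, Pow(-26490, -1))) = Add(Mul(95, Pow(Mul(Rational(1, 2), Rational(1, 12), Pow(-169, -1), Add(192, 1728, Mul(-1, 144), Mul(-180, 144))), -1)), Mul(16880, Rational(-1, 26490))) = Add(Mul(95, Pow(Mul(Rational(1, 2), Rational(1, 12), Rational(-1, 169), Add(192, 1728, -144, -25920)), -1)), Rational(-1688, 2649)) = Add(Mul(95, Pow(Mul(Rational(1, 2), Rational(1, 12), Rational(-1, 169), -24144), -1)), Rational(-1688, 2649)) = Add(Mul(95, Pow(Rational(1006, 169), -1)), Rational(-1688, 2649)) = Add(Mul(95, Rational(169, 1006)), Rational(-1688, 2649)) = Add(Rational(16055, 1006), Rational(-1688, 2649)) = Rational(40831567, 2664894)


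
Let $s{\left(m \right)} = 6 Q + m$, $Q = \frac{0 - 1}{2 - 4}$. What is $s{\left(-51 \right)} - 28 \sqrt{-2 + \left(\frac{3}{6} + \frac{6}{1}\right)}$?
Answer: $-48 - 42 \sqrt{2} \approx -107.4$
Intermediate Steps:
$Q = \frac{1}{2}$ ($Q = - \frac{1}{-2} = \left(-1\right) \left(- \frac{1}{2}\right) = \frac{1}{2} \approx 0.5$)
$s{\left(m \right)} = 3 + m$ ($s{\left(m \right)} = 6 \cdot \frac{1}{2} + m = 3 + m$)
$s{\left(-51 \right)} - 28 \sqrt{-2 + \left(\frac{3}{6} + \frac{6}{1}\right)} = \left(3 - 51\right) - 28 \sqrt{-2 + \left(\frac{3}{6} + \frac{6}{1}\right)} = -48 - 28 \sqrt{-2 + \left(3 \cdot \frac{1}{6} + 6 \cdot 1\right)} = -48 - 28 \sqrt{-2 + \left(\frac{1}{2} + 6\right)} = -48 - 28 \sqrt{-2 + \frac{13}{2}} = -48 - 28 \sqrt{\frac{9}{2}} = -48 - 28 \frac{3 \sqrt{2}}{2} = -48 - 42 \sqrt{2}$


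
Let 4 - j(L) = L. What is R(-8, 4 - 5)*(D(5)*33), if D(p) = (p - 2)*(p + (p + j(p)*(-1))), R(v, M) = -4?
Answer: -4356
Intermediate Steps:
j(L) = 4 - L
D(p) = (-4 + 3*p)*(-2 + p) (D(p) = (p - 2)*(p + (p + (4 - p)*(-1))) = (-2 + p)*(p + (p + (-4 + p))) = (-2 + p)*(p + (-4 + 2*p)) = (-2 + p)*(-4 + 3*p) = (-4 + 3*p)*(-2 + p))
R(-8, 4 - 5)*(D(5)*33) = -4*(8 - 10*5 + 3*5**2)*33 = -4*(8 - 50 + 3*25)*33 = -4*(8 - 50 + 75)*33 = -132*33 = -4*1089 = -4356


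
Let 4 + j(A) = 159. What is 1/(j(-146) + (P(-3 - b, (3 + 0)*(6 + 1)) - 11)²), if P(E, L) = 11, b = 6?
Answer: 1/155 ≈ 0.0064516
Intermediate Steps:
j(A) = 155 (j(A) = -4 + 159 = 155)
1/(j(-146) + (P(-3 - b, (3 + 0)*(6 + 1)) - 11)²) = 1/(155 + (11 - 11)²) = 1/(155 + 0²) = 1/(155 + 0) = 1/155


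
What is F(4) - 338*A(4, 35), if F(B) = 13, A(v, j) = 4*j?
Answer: -47307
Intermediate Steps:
F(4) - 338*A(4, 35) = 13 - 1352*35 = 13 - 338*140 = 13 - 47320 = -47307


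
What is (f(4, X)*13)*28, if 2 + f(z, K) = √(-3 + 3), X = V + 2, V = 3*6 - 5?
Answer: -728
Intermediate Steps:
V = 13 (V = 18 - 5 = 13)
X = 15 (X = 13 + 2 = 15)
f(z, K) = -2 (f(z, K) = -2 + √(-3 + 3) = -2 + √0 = -2 + 0 = -2)
(f(4, X)*13)*28 = -2*13*28 = -26*28 = -728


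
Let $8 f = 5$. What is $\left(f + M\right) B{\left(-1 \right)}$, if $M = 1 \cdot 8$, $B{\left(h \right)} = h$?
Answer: $- \frac{69}{8} \approx -8.625$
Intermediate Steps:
$f = \frac{5}{8}$ ($f = \frac{1}{8} \cdot 5 = \frac{5}{8} \approx 0.625$)
$M = 8$
$\left(f + M\right) B{\left(-1 \right)} = \left(\frac{5}{8} + 8\right) \left(-1\right) = \frac{69}{8} \left(-1\right) = - \frac{69}{8}$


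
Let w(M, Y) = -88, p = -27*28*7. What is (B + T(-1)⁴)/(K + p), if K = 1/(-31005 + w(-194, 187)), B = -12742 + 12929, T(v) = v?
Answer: -5845484/164544157 ≈ -0.035525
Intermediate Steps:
p = -5292 (p = -756*7 = -5292)
B = 187
K = -1/31093 (K = 1/(-31005 - 88) = 1/(-31093) = -1/31093 ≈ -3.2162e-5)
(B + T(-1)⁴)/(K + p) = (187 + (-1)⁴)/(-1/31093 - 5292) = (187 + 1)/(-164544157/31093) = 188*(-31093/164544157) = -5845484/164544157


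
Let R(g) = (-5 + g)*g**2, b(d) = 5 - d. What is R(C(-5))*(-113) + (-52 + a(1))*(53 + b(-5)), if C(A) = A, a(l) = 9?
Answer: 25541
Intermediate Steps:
R(g) = g**2*(-5 + g)
R(C(-5))*(-113) + (-52 + a(1))*(53 + b(-5)) = ((-5)**2*(-5 - 5))*(-113) + (-52 + 9)*(53 + (5 - 1*(-5))) = (25*(-10))*(-113) - 43*(53 + (5 + 5)) = -250*(-113) - 43*(53 + 10) = 28250 - 43*63 = 28250 - 2709 = 25541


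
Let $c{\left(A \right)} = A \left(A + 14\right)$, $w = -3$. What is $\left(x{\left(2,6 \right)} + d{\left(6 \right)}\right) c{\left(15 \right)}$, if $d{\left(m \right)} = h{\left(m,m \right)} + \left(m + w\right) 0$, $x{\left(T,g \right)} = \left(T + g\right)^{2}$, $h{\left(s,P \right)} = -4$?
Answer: $26100$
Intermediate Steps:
$c{\left(A \right)} = A \left(14 + A\right)$
$d{\left(m \right)} = -4$ ($d{\left(m \right)} = -4 + \left(m - 3\right) 0 = -4 + \left(-3 + m\right) 0 = -4 + 0 = -4$)
$\left(x{\left(2,6 \right)} + d{\left(6 \right)}\right) c{\left(15 \right)} = \left(\left(2 + 6\right)^{2} - 4\right) 15 \left(14 + 15\right) = \left(8^{2} - 4\right) 15 \cdot 29 = \left(64 - 4\right) 435 = 60 \cdot 435 = 26100$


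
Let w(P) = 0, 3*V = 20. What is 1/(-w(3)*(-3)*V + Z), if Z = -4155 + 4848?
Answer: 1/693 ≈ 0.0014430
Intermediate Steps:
V = 20/3 (V = (1/3)*20 = 20/3 ≈ 6.6667)
Z = 693
1/(-w(3)*(-3)*V + Z) = 1/(-0*(-3)*20/3 + 693) = 1/(-0*20/3 + 693) = 1/(-1*0 + 693) = 1/(0 + 693) = 1/693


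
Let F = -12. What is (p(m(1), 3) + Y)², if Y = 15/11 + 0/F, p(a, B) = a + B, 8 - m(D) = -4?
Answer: 32400/121 ≈ 267.77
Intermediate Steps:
m(D) = 12 (m(D) = 8 - 1*(-4) = 8 + 4 = 12)
p(a, B) = B + a
Y = 15/11 (Y = 15/11 + 0/(-12) = 15*(1/11) + 0*(-1/12) = 15/11 + 0 = 15/11 ≈ 1.3636)
(p(m(1), 3) + Y)² = ((3 + 12) + 15/11)² = (15 + 15/11)² = (180/11)² = 32400/121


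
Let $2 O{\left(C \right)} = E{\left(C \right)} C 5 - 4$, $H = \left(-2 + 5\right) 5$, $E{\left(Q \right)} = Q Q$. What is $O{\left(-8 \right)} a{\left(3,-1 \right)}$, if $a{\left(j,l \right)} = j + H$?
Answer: $-23076$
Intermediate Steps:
$E{\left(Q \right)} = Q^{2}$
$H = 15$ ($H = 3 \cdot 5 = 15$)
$O{\left(C \right)} = -2 + \frac{5 C^{3}}{2}$ ($O{\left(C \right)} = \frac{C^{2} C 5 - 4}{2} = \frac{C^{3} \cdot 5 - 4}{2} = \frac{5 C^{3} - 4}{2} = \frac{-4 + 5 C^{3}}{2} = -2 + \frac{5 C^{3}}{2}$)
$a{\left(j,l \right)} = 15 + j$ ($a{\left(j,l \right)} = j + 15 = 15 + j$)
$O{\left(-8 \right)} a{\left(3,-1 \right)} = \left(-2 + \frac{5 \left(-8\right)^{3}}{2}\right) \left(15 + 3\right) = \left(-2 + \frac{5}{2} \left(-512\right)\right) 18 = \left(-2 - 1280\right) 18 = \left(-1282\right) 18 = -23076$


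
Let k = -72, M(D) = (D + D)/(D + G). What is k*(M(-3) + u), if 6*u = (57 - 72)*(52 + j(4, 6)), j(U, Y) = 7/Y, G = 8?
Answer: 48282/5 ≈ 9656.4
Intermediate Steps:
M(D) = 2*D/(8 + D) (M(D) = (D + D)/(D + 8) = (2*D)/(8 + D) = 2*D/(8 + D))
u = -1595/12 (u = ((57 - 72)*(52 + 7/6))/6 = (-15*(52 + 7*(⅙)))/6 = (-15*(52 + 7/6))/6 = (-15*319/6)/6 = (⅙)*(-1595/2) = -1595/12 ≈ -132.92)
k*(M(-3) + u) = -72*(2*(-3)/(8 - 3) - 1595/12) = -72*(2*(-3)/5 - 1595/12) = -72*(2*(-3)*(⅕) - 1595/12) = -72*(-6/5 - 1595/12) = -72*(-8047/60) = 48282/5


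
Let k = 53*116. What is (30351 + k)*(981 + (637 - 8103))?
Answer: -236696015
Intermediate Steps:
k = 6148
(30351 + k)*(981 + (637 - 8103)) = (30351 + 6148)*(981 + (637 - 8103)) = 36499*(981 - 7466) = 36499*(-6485) = -236696015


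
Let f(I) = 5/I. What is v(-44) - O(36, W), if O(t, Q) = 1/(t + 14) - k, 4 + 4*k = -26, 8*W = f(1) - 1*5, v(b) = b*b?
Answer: 48212/25 ≈ 1928.5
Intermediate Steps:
v(b) = b²
W = 0 (W = (5/1 - 1*5)/8 = (5*1 - 5)/8 = (5 - 5)/8 = (⅛)*0 = 0)
k = -15/2 (k = -1 + (¼)*(-26) = -1 - 13/2 = -15/2 ≈ -7.5000)
O(t, Q) = 15/2 + 1/(14 + t) (O(t, Q) = 1/(t + 14) - 1*(-15/2) = 1/(14 + t) + 15/2 = 15/2 + 1/(14 + t))
v(-44) - O(36, W) = (-44)² - (212 + 15*36)/(2*(14 + 36)) = 1936 - (212 + 540)/(2*50) = 1936 - 752/(2*50) = 1936 - 1*188/25 = 1936 - 188/25 = 48212/25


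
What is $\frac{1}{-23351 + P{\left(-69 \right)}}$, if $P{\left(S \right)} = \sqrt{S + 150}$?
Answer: $- \frac{1}{23342} \approx -4.2841 \cdot 10^{-5}$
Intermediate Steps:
$P{\left(S \right)} = \sqrt{150 + S}$
$\frac{1}{-23351 + P{\left(-69 \right)}} = \frac{1}{-23351 + \sqrt{150 - 69}} = \frac{1}{-23351 + \sqrt{81}} = \frac{1}{-23351 + 9} = \frac{1}{-23342} = - \frac{1}{23342}$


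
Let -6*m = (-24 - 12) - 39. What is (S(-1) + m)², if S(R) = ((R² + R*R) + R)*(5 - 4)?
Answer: 729/4 ≈ 182.25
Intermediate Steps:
m = 25/2 (m = -((-24 - 12) - 39)/6 = -(-36 - 39)/6 = -⅙*(-75) = 25/2 ≈ 12.500)
S(R) = R + 2*R² (S(R) = ((R² + R²) + R)*1 = (2*R² + R)*1 = (R + 2*R²)*1 = R + 2*R²)
(S(-1) + m)² = (-(1 + 2*(-1)) + 25/2)² = (-(1 - 2) + 25/2)² = (-1*(-1) + 25/2)² = (1 + 25/2)² = (27/2)² = 729/4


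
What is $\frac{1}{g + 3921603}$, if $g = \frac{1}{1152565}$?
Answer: $\frac{1152565}{4519902361696} \approx 2.55 \cdot 10^{-7}$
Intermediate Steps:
$g = \frac{1}{1152565} \approx 8.6763 \cdot 10^{-7}$
$\frac{1}{g + 3921603} = \frac{1}{\frac{1}{1152565} + 3921603} = \frac{1}{\frac{4519902361696}{1152565}} = \frac{1152565}{4519902361696}$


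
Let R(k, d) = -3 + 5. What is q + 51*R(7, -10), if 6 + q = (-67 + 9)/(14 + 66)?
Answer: 3811/40 ≈ 95.275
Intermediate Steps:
R(k, d) = 2
q = -269/40 (q = -6 + (-67 + 9)/(14 + 66) = -6 - 58/80 = -6 - 58*1/80 = -6 - 29/40 = -269/40 ≈ -6.7250)
q + 51*R(7, -10) = -269/40 + 51*2 = -269/40 + 102 = 3811/40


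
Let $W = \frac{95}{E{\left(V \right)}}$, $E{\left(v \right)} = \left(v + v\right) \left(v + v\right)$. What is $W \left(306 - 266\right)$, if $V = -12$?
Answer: $\frac{475}{72} \approx 6.5972$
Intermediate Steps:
$E{\left(v \right)} = 4 v^{2}$ ($E{\left(v \right)} = 2 v 2 v = 4 v^{2}$)
$W = \frac{95}{576}$ ($W = \frac{95}{4 \left(-12\right)^{2}} = \frac{95}{4 \cdot 144} = \frac{95}{576} \approx 0.16493$)
$W \left(306 - 266\right) = \frac{95 \left(306 - 266\right)}{576} = \frac{95}{576} \cdot 40 = \frac{475}{72}$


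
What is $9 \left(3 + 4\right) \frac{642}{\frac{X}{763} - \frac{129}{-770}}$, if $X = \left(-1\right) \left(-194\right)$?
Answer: $\frac{3394632780}{35401} \approx 95891.0$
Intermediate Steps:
$X = 194$
$9 \left(3 + 4\right) \frac{642}{\frac{X}{763} - \frac{129}{-770}} = 9 \left(3 + 4\right) \frac{642}{\frac{194}{763} - \frac{129}{-770}} = 9 \cdot 7 \frac{642}{194 \cdot \frac{1}{763} - - \frac{129}{770}} = 63 \frac{642}{\frac{194}{763} + \frac{129}{770}} = 63 \frac{642}{\frac{35401}{83930}} = 63 \cdot 642 \cdot \frac{83930}{35401} = 63 \cdot \frac{53883060}{35401} = \frac{3394632780}{35401}$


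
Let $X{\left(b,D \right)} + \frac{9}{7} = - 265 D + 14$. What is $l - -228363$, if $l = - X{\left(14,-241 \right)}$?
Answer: $\frac{1151397}{7} \approx 1.6449 \cdot 10^{5}$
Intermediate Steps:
$X{\left(b,D \right)} = \frac{89}{7} - 265 D$ ($X{\left(b,D \right)} = - \frac{9}{7} - \left(-14 + 265 D\right) = \frac{89}{7} - 265 D$)
$l = - \frac{447144}{7}$ ($l = - (\frac{89}{7} - -63865) = - (\frac{89}{7} + 63865) = \left(-1\right) \frac{447144}{7} = - \frac{447144}{7} \approx -63878.0$)
$l - -228363 = - \frac{447144}{7} - -228363 = - \frac{447144}{7} + 228363 = \frac{1151397}{7}$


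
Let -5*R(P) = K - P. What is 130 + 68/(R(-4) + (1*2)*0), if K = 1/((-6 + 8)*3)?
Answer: 242/5 ≈ 48.400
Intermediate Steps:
K = ⅙ (K = (⅓)/2 = (½)*(⅓) = ⅙ ≈ 0.16667)
R(P) = -1/30 + P/5 (R(P) = -(⅙ - P)/5 = -1/30 + P/5)
130 + 68/(R(-4) + (1*2)*0) = 130 + 68/((-1/30 + (⅕)*(-4)) + (1*2)*0) = 130 + 68/((-1/30 - ⅘) + 2*0) = 130 + 68/(-⅚ + 0) = 130 + 68/(-⅚) = 130 + 68*(-6/5) = 130 - 408/5 = 242/5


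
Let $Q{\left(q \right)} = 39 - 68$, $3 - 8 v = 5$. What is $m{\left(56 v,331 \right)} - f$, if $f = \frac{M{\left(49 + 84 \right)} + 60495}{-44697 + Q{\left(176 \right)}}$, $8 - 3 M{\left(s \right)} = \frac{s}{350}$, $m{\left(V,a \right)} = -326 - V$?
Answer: $- \frac{694700723}{2236300} \approx -310.65$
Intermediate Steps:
$v = - \frac{1}{4}$ ($v = \frac{3}{8} - \frac{5}{8} = - \frac{1}{4} \approx -0.25$)
$Q{\left(q \right)} = -29$ ($Q{\left(q \right)} = 39 - 68 = -29$)
$M{\left(s \right)} = \frac{8}{3} - \frac{s}{1050}$ ($M{\left(s \right)} = \frac{8}{3} - \frac{s \frac{1}{350}}{3} = \frac{8}{3} - \frac{\frac{1}{350} s}{3} = \frac{8}{3} - \frac{s}{1050}$)
$f = - \frac{3024877}{2236300}$ ($f = \frac{\left(\frac{8}{3} - \frac{49 + 84}{1050}\right) + 60495}{-44697 - 29} = \frac{\left(\frac{8}{3} - \frac{19}{150}\right) + 60495}{-44726} = \left(\left(\frac{8}{3} - \frac{19}{150}\right) + 60495\right) \left(- \frac{1}{44726}\right) = \left(\frac{127}{50} + 60495\right) \left(- \frac{1}{44726}\right) = \frac{3024877}{50} \left(- \frac{1}{44726}\right) = - \frac{3024877}{2236300} \approx -1.3526$)
$m{\left(56 v,331 \right)} - f = \left(-326 - 56 \left(- \frac{1}{4}\right)\right) - - \frac{3024877}{2236300} = \left(-326 - -14\right) + \frac{3024877}{2236300} = \left(-326 + 14\right) + \frac{3024877}{2236300} = -312 + \frac{3024877}{2236300} = - \frac{694700723}{2236300}$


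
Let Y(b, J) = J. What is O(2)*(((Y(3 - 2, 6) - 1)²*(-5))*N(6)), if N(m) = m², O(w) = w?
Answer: -9000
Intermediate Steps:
O(2)*(((Y(3 - 2, 6) - 1)²*(-5))*N(6)) = 2*(((6 - 1)²*(-5))*6²) = 2*((5²*(-5))*36) = 2*((25*(-5))*36) = 2*(-125*36) = 2*(-4500) = -9000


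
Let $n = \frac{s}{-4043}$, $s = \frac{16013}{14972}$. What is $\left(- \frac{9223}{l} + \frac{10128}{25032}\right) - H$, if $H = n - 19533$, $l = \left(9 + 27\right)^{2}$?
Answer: $\frac{399422547146708419}{20455630885872} \approx 19526.0$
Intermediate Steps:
$l = 1296$ ($l = 36^{2} = 1296$)
$s = \frac{16013}{14972}$ ($s = 16013 \cdot \frac{1}{14972} = \frac{16013}{14972} \approx 1.0695$)
$n = - \frac{16013}{60531796}$ ($n = \frac{16013}{14972 \left(-4043\right)} = \frac{16013}{14972} \left(- \frac{1}{4043}\right) = - \frac{16013}{60531796} \approx -0.00026454$)
$H = - \frac{1182367587281}{60531796}$ ($H = - \frac{16013}{60531796} - 19533 = - \frac{1182367587281}{60531796} \approx -19533.0$)
$\left(- \frac{9223}{l} + \frac{10128}{25032}\right) - H = \left(- \frac{9223}{1296} + \frac{10128}{25032}\right) - - \frac{1182367587281}{60531796} = \left(\left(-9223\right) \frac{1}{1296} + 10128 \cdot \frac{1}{25032}\right) + \frac{1182367587281}{60531796} = \left(- \frac{9223}{1296} + \frac{422}{1043}\right) + \frac{1182367587281}{60531796} = - \frac{9072677}{1351728} + \frac{1182367587281}{60531796} = \frac{399422547146708419}{20455630885872}$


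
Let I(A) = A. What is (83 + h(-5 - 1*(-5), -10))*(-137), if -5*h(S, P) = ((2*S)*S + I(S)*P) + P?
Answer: -11645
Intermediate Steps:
h(S, P) = -2*S**2/5 - P/5 - P*S/5 (h(S, P) = -(((2*S)*S + S*P) + P)/5 = -((2*S**2 + P*S) + P)/5 = -(P + 2*S**2 + P*S)/5 = -2*S**2/5 - P/5 - P*S/5)
(83 + h(-5 - 1*(-5), -10))*(-137) = (83 + (-2*(-5 - 1*(-5))**2/5 - 1/5*(-10) - 1/5*(-10)*(-5 - 1*(-5))))*(-137) = (83 + (-2*(-5 + 5)**2/5 + 2 - 1/5*(-10)*(-5 + 5)))*(-137) = (83 + (-2/5*0**2 + 2 - 1/5*(-10)*0))*(-137) = (83 + (-2/5*0 + 2 + 0))*(-137) = (83 + (0 + 2 + 0))*(-137) = (83 + 2)*(-137) = 85*(-137) = -11645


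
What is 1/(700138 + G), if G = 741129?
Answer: 1/1441267 ≈ 6.9383e-7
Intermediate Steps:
1/(700138 + G) = 1/(700138 + 741129) = 1/1441267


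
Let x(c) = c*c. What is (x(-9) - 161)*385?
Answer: -30800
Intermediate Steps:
x(c) = c²
(x(-9) - 161)*385 = ((-9)² - 161)*385 = (81 - 161)*385 = -80*385 = -30800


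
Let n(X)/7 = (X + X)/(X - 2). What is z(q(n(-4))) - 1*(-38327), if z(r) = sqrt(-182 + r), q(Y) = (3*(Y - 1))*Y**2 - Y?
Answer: 38327 + sqrt(17878)/3 ≈ 38372.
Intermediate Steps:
n(X) = 14*X/(-2 + X) (n(X) = 7*((X + X)/(X - 2)) = 7*((2*X)/(-2 + X)) = 7*(2*X/(-2 + X)) = 14*X/(-2 + X))
q(Y) = -Y + Y**2*(-3 + 3*Y) (q(Y) = (3*(-1 + Y))*Y**2 - Y = (-3 + 3*Y)*Y**2 - Y = Y**2*(-3 + 3*Y) - Y = -Y + Y**2*(-3 + 3*Y))
z(q(n(-4))) - 1*(-38327) = sqrt(-182 + (14*(-4)/(-2 - 4))*(-1 - 42*(-4)/(-2 - 4) + 3*(14*(-4)/(-2 - 4))**2)) - 1*(-38327) = sqrt(-182 + (14*(-4)/(-6))*(-1 - 42*(-4)/(-6) + 3*(14*(-4)/(-6))**2)) + 38327 = sqrt(-182 + (14*(-4)*(-1/6))*(-1 - 42*(-4)*(-1)/6 + 3*(14*(-4)*(-1/6))**2)) + 38327 = sqrt(-182 + 28*(-1 - 3*28/3 + 3*(28/3)**2)/3) + 38327 = sqrt(-182 + 28*(-1 - 28 + 3*(784/9))/3) + 38327 = sqrt(-182 + 28*(-1 - 28 + 784/3)/3) + 38327 = sqrt(-182 + (28/3)*(697/3)) + 38327 = sqrt(-182 + 19516/9) + 38327 = sqrt(17878/9) + 38327 = sqrt(17878)/3 + 38327 = 38327 + sqrt(17878)/3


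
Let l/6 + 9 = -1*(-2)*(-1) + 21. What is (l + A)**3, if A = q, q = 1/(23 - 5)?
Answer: 1263214441/5832 ≈ 2.1660e+5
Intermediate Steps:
q = 1/18 ≈ 0.055556
l = 60 (l = -54 + 6*(-1*(-2)*(-1) + 21) = -54 + 6*(2*(-1) + 21) = -54 + 6*(-2 + 21) = -54 + 6*19 = -54 + 114 = 60)
A = 1/18 ≈ 0.055556
(l + A)**3 = (60 + 1/18)**3 = (1081/18)**3 = 1263214441/5832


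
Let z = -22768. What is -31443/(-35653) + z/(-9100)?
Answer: 274469701/81110575 ≈ 3.3839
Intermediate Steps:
-31443/(-35653) + z/(-9100) = -31443/(-35653) - 22768/(-9100) = -31443*(-1/35653) - 22768*(-1/9100) = 31443/35653 + 5692/2275 = 274469701/81110575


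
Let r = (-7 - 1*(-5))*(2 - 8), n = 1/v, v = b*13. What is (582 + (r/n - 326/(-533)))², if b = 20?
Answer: 3894670674064/284089 ≈ 1.3709e+7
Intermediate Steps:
v = 260 (v = 20*13 = 260)
n = 1/260 ≈ 0.0038462
r = 12 (r = (-7 + 5)*(-6) = -2*(-6) = 12)
(582 + (r/n - 326/(-533)))² = (582 + (12/(1/260) - 326/(-533)))² = (582 + (12*260 - 326*(-1/533)))² = (582 + (3120 + 326/533))² = (582 + 1663286/533)² = (1973492/533)² = 3894670674064/284089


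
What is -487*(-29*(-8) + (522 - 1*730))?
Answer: -11688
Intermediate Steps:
-487*(-29*(-8) + (522 - 1*730)) = -487*(232 + (522 - 730)) = -487*(232 - 208) = -487*24 = -11688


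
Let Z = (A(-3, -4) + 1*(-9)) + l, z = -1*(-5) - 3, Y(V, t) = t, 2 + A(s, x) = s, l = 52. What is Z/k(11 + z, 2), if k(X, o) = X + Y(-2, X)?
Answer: 19/13 ≈ 1.4615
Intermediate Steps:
A(s, x) = -2 + s
z = 2 (z = 5 - 3 = 2)
k(X, o) = 2*X (k(X, o) = X + X = 2*X)
Z = 38 (Z = ((-2 - 3) + 1*(-9)) + 52 = (-5 - 9) + 52 = -14 + 52 = 38)
Z/k(11 + z, 2) = 38/((2*(11 + 2))) = 38/((2*13)) = 38/26 = 38*(1/26) = 19/13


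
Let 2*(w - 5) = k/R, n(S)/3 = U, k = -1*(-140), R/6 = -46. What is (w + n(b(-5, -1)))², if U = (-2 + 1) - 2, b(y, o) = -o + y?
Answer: 344569/19044 ≈ 18.093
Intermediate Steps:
R = -276 (R = 6*(-46) = -276)
b(y, o) = y - o
k = 140
U = -3 (U = -1 - 2 = -3)
n(S) = -9 (n(S) = 3*(-3) = -9)
w = 655/138 (w = 5 + (140/(-276))/2 = 5 + (140*(-1/276))/2 = 5 + (½)*(-35/69) = 5 - 35/138 = 655/138 ≈ 4.7464)
(w + n(b(-5, -1)))² = (655/138 - 9)² = (-587/138)² = 344569/19044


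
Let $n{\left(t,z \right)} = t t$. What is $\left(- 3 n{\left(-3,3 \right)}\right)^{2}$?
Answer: $729$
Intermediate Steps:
$n{\left(t,z \right)} = t^{2}$
$\left(- 3 n{\left(-3,3 \right)}\right)^{2} = \left(- 3 \left(-3\right)^{2}\right)^{2} = \left(\left(-3\right) 9\right)^{2} = \left(-27\right)^{2} = 729$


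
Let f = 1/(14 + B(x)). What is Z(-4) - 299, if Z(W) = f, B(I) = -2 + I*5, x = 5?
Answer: -11062/37 ≈ -298.97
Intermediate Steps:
B(I) = -2 + 5*I
f = 1/37 (f = 1/(14 + (-2 + 5*5)) = 1/(14 + (-2 + 25)) = 1/(14 + 23) = 1/37 ≈ 0.027027)
Z(W) = 1/37
Z(-4) - 299 = 1/37 - 299 = -11062/37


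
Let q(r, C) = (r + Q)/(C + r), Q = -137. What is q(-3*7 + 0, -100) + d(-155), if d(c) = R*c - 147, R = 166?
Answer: -3130959/121 ≈ -25876.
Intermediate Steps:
d(c) = -147 + 166*c (d(c) = 166*c - 147 = -147 + 166*c)
q(r, C) = (-137 + r)/(C + r) (q(r, C) = (r - 137)/(C + r) = (-137 + r)/(C + r))
q(-3*7 + 0, -100) + d(-155) = (-137 + (-3*7 + 0))/(-100 + (-3*7 + 0)) + (-147 + 166*(-155)) = (-137 + (-21 + 0))/(-100 + (-21 + 0)) + (-147 - 25730) = (-137 - 21)/(-100 - 21) - 25877 = -158/(-121) - 25877 = -1/121*(-158) - 25877 = 158/121 - 25877 = -3130959/121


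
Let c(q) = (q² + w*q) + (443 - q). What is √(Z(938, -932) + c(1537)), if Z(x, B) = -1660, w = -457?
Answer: 3*√184134 ≈ 1287.3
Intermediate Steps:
c(q) = 443 + q² - 458*q (c(q) = (q² - 457*q) + (443 - q) = 443 + q² - 458*q)
√(Z(938, -932) + c(1537)) = √(-1660 + (443 + 1537² - 458*1537)) = √(-1660 + (443 + 2362369 - 703946)) = √(-1660 + 1658866) = √1657206 = 3*√184134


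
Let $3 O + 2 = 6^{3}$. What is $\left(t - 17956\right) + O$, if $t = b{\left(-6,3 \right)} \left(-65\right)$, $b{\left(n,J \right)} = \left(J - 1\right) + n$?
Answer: $- \frac{52874}{3} \approx -17625.0$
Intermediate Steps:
$b{\left(n,J \right)} = -1 + J + n$ ($b{\left(n,J \right)} = \left(-1 + J\right) + n = -1 + J + n$)
$t = 260$ ($t = \left(-1 + 3 - 6\right) \left(-65\right) = \left(-4\right) \left(-65\right) = 260$)
$O = \frac{214}{3}$ ($O = - \frac{2}{3} + \frac{6^{3}}{3} = - \frac{2}{3} + \frac{1}{3} \cdot 216 = - \frac{2}{3} + 72 = \frac{214}{3} \approx 71.333$)
$\left(t - 17956\right) + O = \left(260 - 17956\right) + \frac{214}{3} = -17696 + \frac{214}{3} = - \frac{52874}{3}$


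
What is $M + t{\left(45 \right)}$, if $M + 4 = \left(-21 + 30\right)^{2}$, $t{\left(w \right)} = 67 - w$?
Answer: $99$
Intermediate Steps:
$M = 77$ ($M = -4 + \left(-21 + 30\right)^{2} = -4 + 9^{2} = -4 + 81 = 77$)
$M + t{\left(45 \right)} = 77 + \left(67 - 45\right) = 77 + 22 = 99$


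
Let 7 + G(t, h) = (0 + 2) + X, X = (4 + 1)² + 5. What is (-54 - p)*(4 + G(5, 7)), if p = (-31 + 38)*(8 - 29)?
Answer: 2697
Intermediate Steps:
X = 30 (X = 5² + 5 = 25 + 5 = 30)
G(t, h) = 25 (G(t, h) = -7 + ((0 + 2) + 30) = -7 + (2 + 30) = -7 + 32 = 25)
p = -147 (p = 7*(-21) = -147)
(-54 - p)*(4 + G(5, 7)) = (-54 - 1*(-147))*(4 + 25) = (-54 + 147)*29 = 93*29 = 2697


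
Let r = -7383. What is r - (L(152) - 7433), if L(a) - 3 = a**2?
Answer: -23057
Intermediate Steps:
L(a) = 3 + a**2
r - (L(152) - 7433) = -7383 - ((3 + 152**2) - 7433) = -7383 - ((3 + 23104) - 7433) = -7383 - (23107 - 7433) = -7383 - 1*15674 = -7383 - 15674 = -23057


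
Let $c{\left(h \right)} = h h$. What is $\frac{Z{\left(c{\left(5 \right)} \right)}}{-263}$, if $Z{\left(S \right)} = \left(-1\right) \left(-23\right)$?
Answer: $- \frac{23}{263} \approx -0.087452$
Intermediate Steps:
$c{\left(h \right)} = h^{2}$
$Z{\left(S \right)} = 23$
$\frac{Z{\left(c{\left(5 \right)} \right)}}{-263} = \frac{23}{-263} = 23 \left(- \frac{1}{263}\right) = - \frac{23}{263}$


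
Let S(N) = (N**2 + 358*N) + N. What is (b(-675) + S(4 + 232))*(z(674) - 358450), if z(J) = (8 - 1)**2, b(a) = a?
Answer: -50084747745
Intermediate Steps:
z(J) = 49 (z(J) = 7**2 = 49)
S(N) = N**2 + 359*N
(b(-675) + S(4 + 232))*(z(674) - 358450) = (-675 + (4 + 232)*(359 + (4 + 232)))*(49 - 358450) = (-675 + 236*(359 + 236))*(-358401) = (-675 + 236*595)*(-358401) = (-675 + 140420)*(-358401) = 139745*(-358401) = -50084747745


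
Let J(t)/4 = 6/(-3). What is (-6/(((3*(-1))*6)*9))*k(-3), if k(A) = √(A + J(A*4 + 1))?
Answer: I*√11/27 ≈ 0.12284*I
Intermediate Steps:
J(t) = -8 (J(t) = 4*(6/(-3)) = 4*(6*(-⅓)) = 4*(-2) = -8)
k(A) = √(-8 + A) (k(A) = √(A - 8) = √(-8 + A))
(-6/(((3*(-1))*6)*9))*k(-3) = (-6/(((3*(-1))*6)*9))*√(-8 - 3) = (-6/(-3*6*9))*√(-11) = (-6/((-18*9)))*(I*√11) = (-6/(-162))*(I*√11) = (-6*(-1/162))*(I*√11) = (I*√11)/27 = I*√11/27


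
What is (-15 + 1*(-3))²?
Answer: 324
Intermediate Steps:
(-15 + 1*(-3))² = (-15 - 3)² = (-18)² = 324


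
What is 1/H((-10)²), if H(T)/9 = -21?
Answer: -1/189 ≈ -0.0052910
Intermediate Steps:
H(T) = -189 (H(T) = 9*(-21) = -189)
1/H((-10)²) = 1/(-189) = -1/189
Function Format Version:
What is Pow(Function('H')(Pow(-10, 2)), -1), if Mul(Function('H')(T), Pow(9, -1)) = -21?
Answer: Rational(-1, 189) ≈ -0.0052910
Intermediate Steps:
Function('H')(T) = -189 (Function('H')(T) = Mul(9, -21) = -189)
Pow(Function('H')(Pow(-10, 2)), -1) = Pow(-189, -1) = Rational(-1, 189)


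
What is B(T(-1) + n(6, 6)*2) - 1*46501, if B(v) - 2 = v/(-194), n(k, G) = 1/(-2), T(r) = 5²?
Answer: -4510415/97 ≈ -46499.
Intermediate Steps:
T(r) = 25
n(k, G) = -½
B(v) = 2 - v/194 (B(v) = 2 + v/(-194) = 2 + v*(-1/194) = 2 - v/194)
B(T(-1) + n(6, 6)*2) - 1*46501 = (2 - (25 - ½*2)/194) - 1*46501 = (2 - (25 - 1)/194) - 46501 = (2 - 1/194*24) - 46501 = (2 - 12/97) - 46501 = 182/97 - 46501 = -4510415/97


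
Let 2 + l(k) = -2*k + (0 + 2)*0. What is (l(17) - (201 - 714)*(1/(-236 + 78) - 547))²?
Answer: 1966278502022121/24964 ≈ 7.8765e+10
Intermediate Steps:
l(k) = -2 - 2*k (l(k) = -2 + (-2*k + (0 + 2)*0) = -2 + (-2*k + 2*0) = -2 + (-2*k + 0) = -2 - 2*k)
(l(17) - (201 - 714)*(1/(-236 + 78) - 547))² = ((-2 - 2*17) - (201 - 714)*(1/(-236 + 78) - 547))² = ((-2 - 34) - (-513)*(1/(-158) - 547))² = (-36 - (-513)*(-1/158 - 547))² = (-36 - (-513)*(-86427)/158)² = (-36 - 1*44337051/158)² = (-36 - 44337051/158)² = (-44342739/158)² = 1966278502022121/24964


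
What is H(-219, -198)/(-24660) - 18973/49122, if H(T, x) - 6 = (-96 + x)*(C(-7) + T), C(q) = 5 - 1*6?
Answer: -50630276/16824285 ≈ -3.0094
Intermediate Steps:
C(q) = -1 (C(q) = 5 - 6 = -1)
H(T, x) = 6 + (-1 + T)*(-96 + x) (H(T, x) = 6 + (-96 + x)*(-1 + T) = 6 + (-1 + T)*(-96 + x))
H(-219, -198)/(-24660) - 18973/49122 = (102 - 1*(-198) - 96*(-219) - 219*(-198))/(-24660) - 18973/49122 = (102 + 198 + 21024 + 43362)*(-1/24660) - 18973*1/49122 = 64686*(-1/24660) - 18973/49122 = -10781/4110 - 18973/49122 = -50630276/16824285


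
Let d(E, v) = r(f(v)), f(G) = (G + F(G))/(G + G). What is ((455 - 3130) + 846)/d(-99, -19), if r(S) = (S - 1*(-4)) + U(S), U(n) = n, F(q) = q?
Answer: -1829/6 ≈ -304.83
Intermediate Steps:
f(G) = 1 (f(G) = (G + G)/(G + G) = (2*G)/((2*G)) = (2*G)*(1/(2*G)) = 1)
r(S) = 4 + 2*S (r(S) = (S - 1*(-4)) + S = (S + 4) + S = (4 + S) + S = 4 + 2*S)
d(E, v) = 6 (d(E, v) = 4 + 2*1 = 4 + 2 = 6)
((455 - 3130) + 846)/d(-99, -19) = ((455 - 3130) + 846)/6 = (-2675 + 846)*(⅙) = -1829*⅙ = -1829/6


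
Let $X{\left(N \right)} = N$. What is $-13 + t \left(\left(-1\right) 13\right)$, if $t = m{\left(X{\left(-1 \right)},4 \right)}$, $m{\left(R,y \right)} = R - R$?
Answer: $-13$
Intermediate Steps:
$m{\left(R,y \right)} = 0$
$t = 0$
$-13 + t \left(\left(-1\right) 13\right) = -13 + 0 \left(\left(-1\right) 13\right) = -13 + 0 \left(-13\right) = -13 + 0 = -13$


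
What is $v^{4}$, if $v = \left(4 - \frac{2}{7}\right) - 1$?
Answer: $\frac{130321}{2401} \approx 54.278$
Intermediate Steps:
$v = \frac{19}{7}$ ($v = \left(4 - \frac{2}{7}\right) - 1 = \frac{26}{7} - 1 = \frac{19}{7} \approx 2.7143$)
$v^{4} = \left(\frac{19}{7}\right)^{4} = \frac{130321}{2401}$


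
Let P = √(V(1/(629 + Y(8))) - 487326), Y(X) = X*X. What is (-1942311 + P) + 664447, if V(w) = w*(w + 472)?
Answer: -1277864 + I*√234037497077/693 ≈ -1.2779e+6 + 698.09*I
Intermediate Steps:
Y(X) = X²
V(w) = w*(472 + w)
P = I*√234037497077/693 (P = √((472 + 1/(629 + 8²))/(629 + 8²) - 487326) = √((472 + 1/(629 + 64))/(629 + 64) - 487326) = √((472 + 1/693)/693 - 487326) = √((1/693)*(327097/693) - 487326) = √(327097/480249 - 487326) = √(-234037497077/480249) = I*√234037497077/693 ≈ 698.09*I)
(-1942311 + P) + 664447 = (-1942311 + I*√234037497077/693) + 664447 = -1277864 + I*√234037497077/693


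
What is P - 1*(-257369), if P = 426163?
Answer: 683532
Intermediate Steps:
P - 1*(-257369) = 426163 - 1*(-257369) = 426163 + 257369 = 683532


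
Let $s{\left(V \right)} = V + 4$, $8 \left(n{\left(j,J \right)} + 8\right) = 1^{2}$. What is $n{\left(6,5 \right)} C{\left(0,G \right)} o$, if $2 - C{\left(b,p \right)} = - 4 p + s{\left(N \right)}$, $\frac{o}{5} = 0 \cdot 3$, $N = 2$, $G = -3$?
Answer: $0$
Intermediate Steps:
$n{\left(j,J \right)} = - \frac{63}{8}$ ($n{\left(j,J \right)} = -8 + \frac{1^{2}}{8} = -8 + \frac{1}{8} \cdot 1 = -8 + \frac{1}{8} = - \frac{63}{8}$)
$o = 0$ ($o = 5 \cdot 0 \cdot 3 = 5 \cdot 0 = 0$)
$s{\left(V \right)} = 4 + V$
$C{\left(b,p \right)} = -4 + 4 p$ ($C{\left(b,p \right)} = 2 - \left(- 4 p + \left(4 + 2\right)\right) = 2 - \left(- 4 p + 6\right) = 2 - \left(6 - 4 p\right) = 2 + \left(-6 + 4 p\right) = -4 + 4 p$)
$n{\left(6,5 \right)} C{\left(0,G \right)} o = - \frac{63 \left(-4 + 4 \left(-3\right)\right)}{8} \cdot 0 = - \frac{63 \left(-4 - 12\right)}{8} \cdot 0 = \left(- \frac{63}{8}\right) \left(-16\right) 0 = 126 \cdot 0 = 0$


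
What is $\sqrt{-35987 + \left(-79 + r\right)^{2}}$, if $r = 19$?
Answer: $i \sqrt{32387} \approx 179.96 i$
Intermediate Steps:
$\sqrt{-35987 + \left(-79 + r\right)^{2}} = \sqrt{-35987 + \left(-79 + 19\right)^{2}} = \sqrt{-35987 + \left(-60\right)^{2}} = \sqrt{-35987 + 3600} = \sqrt{-32387} = i \sqrt{32387}$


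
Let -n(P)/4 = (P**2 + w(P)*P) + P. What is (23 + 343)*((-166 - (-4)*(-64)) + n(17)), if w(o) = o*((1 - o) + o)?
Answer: -1025532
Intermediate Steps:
w(o) = o (w(o) = o*1 = o)
n(P) = -8*P**2 - 4*P (n(P) = -4*((P**2 + P*P) + P) = -4*((P**2 + P**2) + P) = -4*(2*P**2 + P) = -4*(P + 2*P**2) = -8*P**2 - 4*P)
(23 + 343)*((-166 - (-4)*(-64)) + n(17)) = (23 + 343)*((-166 - (-4)*(-64)) - 4*17*(1 + 2*17)) = 366*((-166 - 1*256) - 4*17*(1 + 34)) = 366*((-166 - 256) - 4*17*35) = 366*(-422 - 2380) = 366*(-2802) = -1025532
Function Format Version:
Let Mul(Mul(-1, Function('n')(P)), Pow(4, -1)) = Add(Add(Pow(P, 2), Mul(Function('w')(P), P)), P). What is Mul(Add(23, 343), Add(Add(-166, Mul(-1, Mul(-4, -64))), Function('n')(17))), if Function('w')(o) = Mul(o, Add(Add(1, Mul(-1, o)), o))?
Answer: -1025532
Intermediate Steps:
Function('w')(o) = o (Function('w')(o) = Mul(o, 1) = o)
Function('n')(P) = Add(Mul(-8, Pow(P, 2)), Mul(-4, P)) (Function('n')(P) = Mul(-4, Add(Add(Pow(P, 2), Mul(P, P)), P)) = Mul(-4, Add(Add(Pow(P, 2), Pow(P, 2)), P)) = Mul(-4, Add(Mul(2, Pow(P, 2)), P)) = Mul(-4, Add(P, Mul(2, Pow(P, 2)))) = Add(Mul(-8, Pow(P, 2)), Mul(-4, P)))
Mul(Add(23, 343), Add(Add(-166, Mul(-1, Mul(-4, -64))), Function('n')(17))) = Mul(Add(23, 343), Add(Add(-166, Mul(-1, Mul(-4, -64))), Mul(-4, 17, Add(1, Mul(2, 17))))) = Mul(366, Add(Add(-166, Mul(-1, 256)), Mul(-4, 17, Add(1, 34)))) = Mul(366, Add(Add(-166, -256), Mul(-4, 17, 35))) = Mul(366, Add(-422, -2380)) = Mul(366, -2802) = -1025532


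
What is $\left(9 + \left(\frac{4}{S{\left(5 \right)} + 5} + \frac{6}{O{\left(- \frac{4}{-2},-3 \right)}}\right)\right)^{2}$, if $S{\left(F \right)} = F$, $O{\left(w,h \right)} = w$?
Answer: $\frac{3844}{25} \approx 153.76$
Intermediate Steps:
$\left(9 + \left(\frac{4}{S{\left(5 \right)} + 5} + \frac{6}{O{\left(- \frac{4}{-2},-3 \right)}}\right)\right)^{2} = \left(9 + \left(\frac{4}{5 + 5} + \frac{6}{\left(-4\right) \frac{1}{-2}}\right)\right)^{2} = \left(9 + \left(\frac{4}{10} + \frac{6}{\left(-4\right) \left(- \frac{1}{2}\right)}\right)\right)^{2} = \left(9 + \left(4 \cdot \frac{1}{10} + \frac{6}{2}\right)\right)^{2} = \left(9 + \left(\frac{2}{5} + 6 \cdot \frac{1}{2}\right)\right)^{2} = \left(9 + \left(\frac{2}{5} + 3\right)\right)^{2} = \left(9 + \frac{17}{5}\right)^{2} = \left(\frac{62}{5}\right)^{2} = \frac{3844}{25}$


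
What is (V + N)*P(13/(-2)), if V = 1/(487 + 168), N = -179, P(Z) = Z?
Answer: 762086/655 ≈ 1163.5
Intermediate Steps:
V = 1/655 ≈ 0.0015267
(V + N)*P(13/(-2)) = (1/655 - 179)*(13/(-2)) = -1524172*(-1)/(655*2) = -117244/655*(-13/2) = 762086/655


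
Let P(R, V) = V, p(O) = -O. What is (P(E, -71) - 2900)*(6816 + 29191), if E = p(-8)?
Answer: -106976797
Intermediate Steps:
E = 8 (E = -1*(-8) = 8)
(P(E, -71) - 2900)*(6816 + 29191) = (-71 - 2900)*(6816 + 29191) = -2971*36007 = -106976797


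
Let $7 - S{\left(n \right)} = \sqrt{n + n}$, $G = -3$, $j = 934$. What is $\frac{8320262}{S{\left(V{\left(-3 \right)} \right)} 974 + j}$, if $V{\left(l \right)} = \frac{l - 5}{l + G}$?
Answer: $\frac{12093500817}{10793194} + \frac{2025983797 \sqrt{6}}{21586388} \approx 1350.4$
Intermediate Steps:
$V{\left(l \right)} = \frac{-5 + l}{-3 + l}$ ($V{\left(l \right)} = \frac{l - 5}{l - 3} = \frac{-5 + l}{-3 + l}$)
$S{\left(n \right)} = 7 - \sqrt{2} \sqrt{n}$ ($S{\left(n \right)} = 7 - \sqrt{n + n} = 7 - \sqrt{2 n} = 7 - \sqrt{2} \sqrt{n}$)
$\frac{8320262}{S{\left(V{\left(-3 \right)} \right)} 974 + j} = \frac{8320262}{\left(7 - \sqrt{2} \sqrt{\frac{-5 - 3}{-3 - 3}}\right) 974 + 934} = \frac{8320262}{\left(7 - \sqrt{2} \sqrt{\frac{1}{-6} \left(-8\right)}\right) 974 + 934} = \frac{8320262}{\left(7 - \sqrt{2} \sqrt{\left(- \frac{1}{6}\right) \left(-8\right)}\right) 974 + 934} = \frac{8320262}{\left(7 - \sqrt{2} \sqrt{\frac{4}{3}}\right) 974 + 934} = \frac{8320262}{\left(7 - \sqrt{2} \frac{2 \sqrt{3}}{3}\right) 974 + 934} = \frac{8320262}{\left(7 - \frac{2 \sqrt{6}}{3}\right) 974 + 934} = \frac{8320262}{\left(6818 - \frac{1948 \sqrt{6}}{3}\right) + 934} = \frac{8320262}{7752 - \frac{1948 \sqrt{6}}{3}}$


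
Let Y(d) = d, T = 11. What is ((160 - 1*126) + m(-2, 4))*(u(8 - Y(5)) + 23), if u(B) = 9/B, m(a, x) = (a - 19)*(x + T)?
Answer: -7306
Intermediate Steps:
m(a, x) = (-19 + a)*(11 + x) (m(a, x) = (a - 19)*(x + 11) = (-19 + a)*(11 + x))
((160 - 1*126) + m(-2, 4))*(u(8 - Y(5)) + 23) = ((160 - 1*126) + (-209 - 19*4 + 11*(-2) - 2*4))*(9/(8 - 1*5) + 23) = ((160 - 126) + (-209 - 76 - 22 - 8))*(9/(8 - 5) + 23) = (34 - 315)*(9/3 + 23) = -281*(9*(⅓) + 23) = -281*(3 + 23) = -281*26 = -7306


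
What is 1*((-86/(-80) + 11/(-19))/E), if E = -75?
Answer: -377/57000 ≈ -0.0066140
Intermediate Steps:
1*((-86/(-80) + 11/(-19))/E) = 1*((-86/(-80) + 11/(-19))/(-75)) = 1*((-86*(-1/80) + 11*(-1/19))*(-1/75)) = 1*((43/40 - 11/19)*(-1/75)) = 1*((377/760)*(-1/75)) = 1*(-377/57000) = -377/57000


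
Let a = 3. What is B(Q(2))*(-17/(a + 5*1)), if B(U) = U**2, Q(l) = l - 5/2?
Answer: -17/32 ≈ -0.53125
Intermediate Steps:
Q(l) = -5/2 + l (Q(l) = l - 5*1/2 = l - 5/2 = -5/2 + l)
B(Q(2))*(-17/(a + 5*1)) = (-5/2 + 2)**2*(-17/(3 + 5*1)) = (-1/2)**2*(-17/(3 + 5)) = (-17/8)/4 = (-17*1/8)/4 = (1/4)*(-17/8) = -17/32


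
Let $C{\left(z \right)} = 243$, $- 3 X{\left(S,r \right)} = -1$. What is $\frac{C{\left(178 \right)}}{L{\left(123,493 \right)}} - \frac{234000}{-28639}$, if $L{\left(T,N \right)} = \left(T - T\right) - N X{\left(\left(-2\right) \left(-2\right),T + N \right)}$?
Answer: $\frac{7268013}{1086079} \approx 6.692$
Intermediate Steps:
$X{\left(S,r \right)} = \frac{1}{3}$ ($X{\left(S,r \right)} = \left(- \frac{1}{3}\right) \left(-1\right) = \frac{1}{3}$)
$L{\left(T,N \right)} = - \frac{N}{3}$ ($L{\left(T,N \right)} = \left(T - T\right) - N \frac{1}{3} = 0 - \frac{N}{3} = - \frac{N}{3}$)
$\frac{C{\left(178 \right)}}{L{\left(123,493 \right)}} - \frac{234000}{-28639} = \frac{243}{\left(- \frac{1}{3}\right) 493} - \frac{234000}{-28639} = \frac{243}{- \frac{493}{3}} - - \frac{18000}{2203} = 243 \left(- \frac{3}{493}\right) + \frac{18000}{2203} = - \frac{729}{493} + \frac{18000}{2203} = \frac{7268013}{1086079}$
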